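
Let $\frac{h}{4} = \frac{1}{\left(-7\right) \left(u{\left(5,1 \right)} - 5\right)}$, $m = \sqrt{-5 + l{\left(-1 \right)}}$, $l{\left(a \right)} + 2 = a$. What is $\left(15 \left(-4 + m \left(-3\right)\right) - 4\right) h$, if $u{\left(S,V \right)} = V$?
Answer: $- \frac{64}{7} - \frac{90 i \sqrt{2}}{7} \approx -9.1429 - 18.183 i$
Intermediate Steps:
$l{\left(a \right)} = -2 + a$
$m = 2 i \sqrt{2}$ ($m = \sqrt{-5 - 3} = \sqrt{-8} = 2 i \sqrt{2} \approx 2.8284 i$)
$h = \frac{1}{7}$ ($h = \frac{4}{\left(-7\right) \left(1 - 5\right)} = \frac{4}{\left(-7\right) \left(-4\right)} = \frac{4}{28} = 4 \cdot \frac{1}{28} = \frac{1}{7} \approx 0.14286$)
$\left(15 \left(-4 + m \left(-3\right)\right) - 4\right) h = \left(15 \left(-4 + 2 i \sqrt{2} \left(-3\right)\right) - 4\right) \frac{1}{7} = \left(15 \left(-4 - 6 i \sqrt{2}\right) - 4\right) \frac{1}{7} = \left(\left(-60 - 90 i \sqrt{2}\right) - 4\right) \frac{1}{7} = \left(-64 - 90 i \sqrt{2}\right) \frac{1}{7} = - \frac{64}{7} - \frac{90 i \sqrt{2}}{7}$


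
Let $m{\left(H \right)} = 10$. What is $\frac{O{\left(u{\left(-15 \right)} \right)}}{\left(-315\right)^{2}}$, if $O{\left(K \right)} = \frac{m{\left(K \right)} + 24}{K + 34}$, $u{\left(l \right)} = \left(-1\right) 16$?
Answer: $\frac{17}{893025} \approx 1.9036 \cdot 10^{-5}$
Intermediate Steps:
$u{\left(l \right)} = -16$
$O{\left(K \right)} = \frac{34}{34 + K}$ ($O{\left(K \right)} = \frac{10 + 24}{K + 34} = \frac{34}{34 + K}$)
$\frac{O{\left(u{\left(-15 \right)} \right)}}{\left(-315\right)^{2}} = \frac{34 \frac{1}{34 - 16}}{\left(-315\right)^{2}} = \frac{34 \cdot \frac{1}{18}}{99225} = 34 \cdot \frac{1}{18} \cdot \frac{1}{99225} = \frac{17}{9} \cdot \frac{1}{99225} = \frac{17}{893025}$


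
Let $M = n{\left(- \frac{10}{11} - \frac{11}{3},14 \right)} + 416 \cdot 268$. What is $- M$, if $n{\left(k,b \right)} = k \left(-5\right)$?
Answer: $- \frac{3679859}{33} \approx -1.1151 \cdot 10^{5}$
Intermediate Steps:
$n{\left(k,b \right)} = - 5 k$
$M = \frac{3679859}{33}$ ($M = - 5 \left(- \frac{10}{11} - \frac{11}{3}\right) + 416 \cdot 268 = - 5 \left(\left(-10\right) \frac{1}{11} - \frac{11}{3}\right) + 111488 = - 5 \left(- \frac{10}{11} - \frac{11}{3}\right) + 111488 = \left(-5\right) \left(- \frac{151}{33}\right) + 111488 = \frac{755}{33} + 111488 = \frac{3679859}{33} \approx 1.1151 \cdot 10^{5}$)
$- M = \left(-1\right) \frac{3679859}{33} = - \frac{3679859}{33}$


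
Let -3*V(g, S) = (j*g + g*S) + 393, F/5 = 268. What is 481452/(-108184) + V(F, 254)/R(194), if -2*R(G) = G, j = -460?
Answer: -7490174395/7870386 ≈ -951.69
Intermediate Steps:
F = 1340 (F = 5*268 = 1340)
V(g, S) = -131 + 460*g/3 - S*g/3 (V(g, S) = -((-460*g + g*S) + 393)/3 = -((-460*g + S*g) + 393)/3 = -(393 - 460*g + S*g)/3 = -131 + 460*g/3 - S*g/3)
R(G) = -G/2
481452/(-108184) + V(F, 254)/R(194) = 481452/(-108184) + (-131 + (460/3)*1340 - 1/3*254*1340)/((-1/2*194)) = 481452*(-1/108184) + (-131 + 616400/3 - 340360/3)/(-97) = -120363/27046 + (275647/3)*(-1/97) = -120363/27046 - 275647/291 = -7490174395/7870386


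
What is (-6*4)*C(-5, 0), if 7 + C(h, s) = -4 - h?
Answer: 144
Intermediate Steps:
C(h, s) = -11 - h (C(h, s) = -7 + (-4 - h) = -11 - h)
(-6*4)*C(-5, 0) = (-6*4)*(-11 - 1*(-5)) = -24*(-11 + 5) = -24*(-6) = 144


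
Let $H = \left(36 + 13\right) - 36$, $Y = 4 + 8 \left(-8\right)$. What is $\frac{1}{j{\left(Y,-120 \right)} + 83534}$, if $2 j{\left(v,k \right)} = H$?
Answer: $\frac{2}{167081} \approx 1.197 \cdot 10^{-5}$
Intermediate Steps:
$Y = -60$ ($Y = 4 - 64 = -60$)
$H = 13$ ($H = 49 - 36 = 13$)
$j{\left(v,k \right)} = \frac{13}{2}$ ($j{\left(v,k \right)} = \frac{1}{2} \cdot 13 = \frac{13}{2}$)
$\frac{1}{j{\left(Y,-120 \right)} + 83534} = \frac{1}{\frac{13}{2} + 83534} = \frac{1}{\frac{167081}{2}} = \frac{2}{167081}$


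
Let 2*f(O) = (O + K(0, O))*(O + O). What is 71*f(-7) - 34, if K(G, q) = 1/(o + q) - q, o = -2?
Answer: 191/9 ≈ 21.222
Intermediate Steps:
K(G, q) = 1/(-2 + q) - q
f(O) = O*(O + (1 - O² + 2*O)/(-2 + O)) (f(O) = ((O + (1 - O² + 2*O)/(-2 + O))*(O + O))/2 = ((O + (1 - O² + 2*O)/(-2 + O))*(2*O))/2 = (2*O*(O + (1 - O² + 2*O)/(-2 + O)))/2 = O*(O + (1 - O² + 2*O)/(-2 + O)))
71*f(-7) - 34 = 71*(-7/(-2 - 7)) - 34 = 71*(-7/(-9)) - 34 = 71*(-7*(-⅑)) - 34 = 71*(7/9) - 34 = 497/9 - 34 = 191/9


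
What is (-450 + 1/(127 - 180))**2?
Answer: 568870201/2809 ≈ 2.0252e+5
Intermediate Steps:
(-450 + 1/(127 - 180))**2 = (-450 + 1/(-53))**2 = (-450 - 1/53)**2 = (-23851/53)**2 = 568870201/2809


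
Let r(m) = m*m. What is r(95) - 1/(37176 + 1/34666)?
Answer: 11630907498759/1288743217 ≈ 9025.0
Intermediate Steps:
r(m) = m²
r(95) - 1/(37176 + 1/34666) = 95² - 1/(37176 + 1/34666) = 9025 - 1/(37176 + 1/34666) = 9025 - 1/1288743217/34666 = 9025 - 1*34666/1288743217 = 9025 - 34666/1288743217 = 11630907498759/1288743217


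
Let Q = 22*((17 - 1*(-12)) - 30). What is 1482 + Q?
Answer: 1460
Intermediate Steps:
Q = -22 (Q = 22*((17 + 12) - 30) = 22*(29 - 30) = 22*(-1) = -22)
1482 + Q = 1482 - 22 = 1460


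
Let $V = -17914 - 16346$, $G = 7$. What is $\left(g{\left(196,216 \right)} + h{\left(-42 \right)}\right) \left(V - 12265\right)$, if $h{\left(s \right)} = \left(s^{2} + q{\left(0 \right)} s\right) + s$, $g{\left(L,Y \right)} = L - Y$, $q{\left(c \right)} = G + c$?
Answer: $-65507200$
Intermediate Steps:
$q{\left(c \right)} = 7 + c$
$V = -34260$ ($V = -17914 - 16346 = -34260$)
$h{\left(s \right)} = s^{2} + 8 s$ ($h{\left(s \right)} = \left(s^{2} + \left(7 + 0\right) s\right) + s = \left(s^{2} + 7 s\right) + s = s^{2} + 8 s$)
$\left(g{\left(196,216 \right)} + h{\left(-42 \right)}\right) \left(V - 12265\right) = \left(\left(196 - 216\right) - 42 \left(8 - 42\right)\right) \left(-34260 - 12265\right) = \left(\left(196 - 216\right) - -1428\right) \left(-46525\right) = \left(-20 + 1428\right) \left(-46525\right) = 1408 \left(-46525\right) = -65507200$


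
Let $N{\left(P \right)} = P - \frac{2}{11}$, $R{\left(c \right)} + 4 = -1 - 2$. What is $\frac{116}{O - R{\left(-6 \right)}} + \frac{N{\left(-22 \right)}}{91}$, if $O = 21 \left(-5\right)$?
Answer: $- \frac{10002}{7007} \approx -1.4274$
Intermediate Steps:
$R{\left(c \right)} = -7$ ($R{\left(c \right)} = -4 - 3 = -7$)
$O = -105$
$N{\left(P \right)} = - \frac{2}{11} + P$ ($N{\left(P \right)} = P - \frac{2}{11} = - \frac{2}{11} + P$)
$\frac{116}{O - R{\left(-6 \right)}} + \frac{N{\left(-22 \right)}}{91} = \frac{116}{-105 - -7} + \frac{- \frac{2}{11} - 22}{91} = \frac{116}{-105 + 7} - \frac{244}{1001} = \frac{116}{-98} - \frac{244}{1001} = 116 \left(- \frac{1}{98}\right) - \frac{244}{1001} = - \frac{58}{49} - \frac{244}{1001} = - \frac{10002}{7007}$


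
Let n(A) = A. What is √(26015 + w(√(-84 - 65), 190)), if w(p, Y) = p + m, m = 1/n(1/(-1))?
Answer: √(26014 + I*√149) ≈ 161.29 + 0.0378*I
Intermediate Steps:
m = -1 (m = 1/(1/(-1)) = 1/(-1) = -1)
w(p, Y) = -1 + p (w(p, Y) = p - 1 = -1 + p)
√(26015 + w(√(-84 - 65), 190)) = √(26015 + (-1 + √(-84 - 65))) = √(26015 + (-1 + √(-149))) = √(26015 + (-1 + I*√149)) = √(26014 + I*√149)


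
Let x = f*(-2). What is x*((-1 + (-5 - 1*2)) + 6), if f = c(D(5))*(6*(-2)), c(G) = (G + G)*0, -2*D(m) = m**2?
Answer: 0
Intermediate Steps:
D(m) = -m**2/2
c(G) = 0 (c(G) = (2*G)*0 = 0)
f = 0 (f = 0*(6*(-2)) = 0*(-12) = 0)
x = 0 (x = 0*(-2) = 0)
x*((-1 + (-5 - 1*2)) + 6) = 0*((-1 + (-5 - 1*2)) + 6) = 0*((-1 + (-5 - 2)) + 6) = 0*((-1 - 7) + 6) = 0*(-8 + 6) = 0*(-2) = 0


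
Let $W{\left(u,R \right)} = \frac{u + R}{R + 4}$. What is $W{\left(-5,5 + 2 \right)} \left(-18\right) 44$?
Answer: $-144$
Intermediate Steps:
$W{\left(u,R \right)} = \frac{R + u}{4 + R}$
$W{\left(-5,5 + 2 \right)} \left(-18\right) 44 = \frac{\left(5 + 2\right) - 5}{4 + \left(5 + 2\right)} \left(-18\right) 44 = \frac{7 - 5}{4 + 7} \left(-18\right) 44 = \frac{1}{11} \cdot 2 \left(-18\right) 44 = \frac{2}{11} \left(-18\right) 44 = \left(- \frac{36}{11}\right) 44 = -144$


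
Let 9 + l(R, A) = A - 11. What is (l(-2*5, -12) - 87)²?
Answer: 14161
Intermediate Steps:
l(R, A) = -20 + A (l(R, A) = -9 + (A - 11) = -9 + (-11 + A) = -20 + A)
(l(-2*5, -12) - 87)² = ((-20 - 12) - 87)² = (-32 - 87)² = (-119)² = 14161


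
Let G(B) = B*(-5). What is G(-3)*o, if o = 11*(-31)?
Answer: -5115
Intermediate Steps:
G(B) = -5*B
o = -341
G(-3)*o = -5*(-3)*(-341) = 15*(-341) = -5115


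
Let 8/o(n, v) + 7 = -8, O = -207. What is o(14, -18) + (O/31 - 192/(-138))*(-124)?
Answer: 225956/345 ≈ 654.95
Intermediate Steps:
o(n, v) = -8/15 (o(n, v) = 8/(-7 - 8) = 8/(-15) = 8*(-1/15) = -8/15)
o(14, -18) + (O/31 - 192/(-138))*(-124) = -8/15 + (-207/31 - 192/(-138))*(-124) = -8/15 + (-207*1/31 - 192*(-1/138))*(-124) = -8/15 + (-207/31 + 32/23)*(-124) = -8/15 - 3769/713*(-124) = -8/15 + 15076/23 = 225956/345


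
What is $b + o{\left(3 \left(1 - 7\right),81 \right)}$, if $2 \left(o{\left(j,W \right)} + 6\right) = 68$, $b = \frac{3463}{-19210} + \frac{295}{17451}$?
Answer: $\frac{9331778017}{335233710} \approx 27.837$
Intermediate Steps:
$b = - \frac{54765863}{335233710}$ ($b = 3463 \left(- \frac{1}{19210}\right) + 295 \cdot \frac{1}{17451} = - \frac{3463}{19210} + \frac{295}{17451} = - \frac{54765863}{335233710} \approx -0.16337$)
$o{\left(j,W \right)} = 28$ ($o{\left(j,W \right)} = -6 + \frac{1}{2} \cdot 68 = -6 + 34 = 28$)
$b + o{\left(3 \left(1 - 7\right),81 \right)} = - \frac{54765863}{335233710} + 28 = \frac{9331778017}{335233710}$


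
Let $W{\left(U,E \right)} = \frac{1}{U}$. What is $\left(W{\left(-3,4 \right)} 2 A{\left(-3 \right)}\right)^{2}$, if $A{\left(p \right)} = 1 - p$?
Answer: $\frac{64}{9} \approx 7.1111$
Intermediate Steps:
$\left(W{\left(-3,4 \right)} 2 A{\left(-3 \right)}\right)^{2} = \left(\frac{1}{-3} \cdot 2 \left(1 - -3\right)\right)^{2} = \left(\left(- \frac{1}{3}\right) 2 \left(1 + 3\right)\right)^{2} = \left(\left(- \frac{2}{3}\right) 4\right)^{2} = \left(- \frac{8}{3}\right)^{2} = \frac{64}{9}$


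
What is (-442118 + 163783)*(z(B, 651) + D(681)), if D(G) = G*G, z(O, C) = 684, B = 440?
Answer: -129271299075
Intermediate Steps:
D(G) = G²
(-442118 + 163783)*(z(B, 651) + D(681)) = (-442118 + 163783)*(684 + 681²) = -278335*(684 + 463761) = -278335*464445 = -129271299075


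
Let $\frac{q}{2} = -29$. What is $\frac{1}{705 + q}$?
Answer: $\frac{1}{647} \approx 0.0015456$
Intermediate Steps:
$q = -58$ ($q = 2 \left(-29\right) = -58$)
$\frac{1}{705 + q} = \frac{1}{705 - 58} = \frac{1}{647}$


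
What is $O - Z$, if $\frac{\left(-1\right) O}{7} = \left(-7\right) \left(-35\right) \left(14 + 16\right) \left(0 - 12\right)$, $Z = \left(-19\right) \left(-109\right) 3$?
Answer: $611187$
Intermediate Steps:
$Z = 6213$ ($Z = 2071 \cdot 3 = 6213$)
$O = 617400$ ($O = - 7 \left(-7\right) \left(-35\right) \left(14 + 16\right) \left(0 - 12\right) = - 7 \cdot 245 \cdot 30 \left(-12\right) = - 7 \cdot 245 \left(-360\right) = \left(-7\right) \left(-88200\right) = 617400$)
$O - Z = 617400 - 6213 = 611187$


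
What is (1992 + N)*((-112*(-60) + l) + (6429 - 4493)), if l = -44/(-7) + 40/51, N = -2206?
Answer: -661841224/357 ≈ -1.8539e+6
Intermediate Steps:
l = 2524/357 (l = -44*(-⅐) + 40*(1/51) = 44/7 + 40/51 = 2524/357 ≈ 7.0700)
(1992 + N)*((-112*(-60) + l) + (6429 - 4493)) = (1992 - 2206)*((-112*(-60) + 2524/357) + (6429 - 4493)) = -214*((6720 + 2524/357) + 1936) = -214*(2401564/357 + 1936) = -214*3092716/357 = -661841224/357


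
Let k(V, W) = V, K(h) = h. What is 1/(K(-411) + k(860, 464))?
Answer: 1/449 ≈ 0.0022272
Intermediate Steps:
1/(K(-411) + k(860, 464)) = 1/(-411 + 860) = 1/449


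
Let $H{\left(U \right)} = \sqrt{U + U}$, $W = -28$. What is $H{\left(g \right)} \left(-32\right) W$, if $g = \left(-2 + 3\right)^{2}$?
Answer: $896 \sqrt{2} \approx 1267.1$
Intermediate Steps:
$g = 1$ ($g = 1^{2} = 1$)
$H{\left(U \right)} = \sqrt{2} \sqrt{U}$ ($H{\left(U \right)} = \sqrt{2 U} = \sqrt{2} \sqrt{U}$)
$H{\left(g \right)} \left(-32\right) W = \sqrt{2} \sqrt{1} \left(-32\right) \left(-28\right) = \sqrt{2} \cdot 1 \left(-32\right) \left(-28\right) = \sqrt{2} \left(-32\right) \left(-28\right) = - 32 \sqrt{2} \left(-28\right) = 896 \sqrt{2}$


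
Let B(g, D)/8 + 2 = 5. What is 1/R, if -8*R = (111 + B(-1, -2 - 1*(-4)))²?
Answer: -8/18225 ≈ -0.00043896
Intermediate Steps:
B(g, D) = 24 (B(g, D) = -16 + 8*5 = -16 + 40 = 24)
R = -18225/8 (R = -(111 + 24)²/8 = -⅛*135² = -⅛*18225 = -18225/8 ≈ -2278.1)
1/R = 1/(-18225/8) = -8/18225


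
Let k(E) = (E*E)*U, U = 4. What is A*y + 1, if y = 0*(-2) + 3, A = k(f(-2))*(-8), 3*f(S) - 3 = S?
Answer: -29/3 ≈ -9.6667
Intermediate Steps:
f(S) = 1 + S/3
k(E) = 4*E² (k(E) = (E*E)*4 = E²*4 = 4*E²)
A = -32/9 (A = (4*(1 + (⅓)*(-2))²)*(-8) = (4*(1 - ⅔)²)*(-8) = (4*(⅓)²)*(-8) = (4*(⅑))*(-8) = (4/9)*(-8) = -32/9 ≈ -3.5556)
y = 3 (y = 0 + 3 = 3)
A*y + 1 = -32/9*3 + 1 = -32/3 + 1 = -29/3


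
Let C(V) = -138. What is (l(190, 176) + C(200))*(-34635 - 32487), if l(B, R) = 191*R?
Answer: -2247110316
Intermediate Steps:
(l(190, 176) + C(200))*(-34635 - 32487) = (191*176 - 138)*(-34635 - 32487) = (33616 - 138)*(-67122) = 33478*(-67122) = -2247110316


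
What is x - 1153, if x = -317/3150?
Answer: -3632267/3150 ≈ -1153.1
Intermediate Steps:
x = -317/3150 (x = -317*1/3150 = -317/3150 ≈ -0.10063)
x - 1153 = -317/3150 - 1153 = -3632267/3150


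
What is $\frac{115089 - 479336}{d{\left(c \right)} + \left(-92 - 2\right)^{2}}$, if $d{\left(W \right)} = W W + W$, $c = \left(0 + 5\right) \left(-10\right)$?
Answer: $- \frac{364247}{11286} \approx -32.274$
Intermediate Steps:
$c = -50$ ($c = 5 \left(-10\right) = -50$)
$d{\left(W \right)} = W + W^{2}$ ($d{\left(W \right)} = W^{2} + W = W + W^{2}$)
$\frac{115089 - 479336}{d{\left(c \right)} + \left(-92 - 2\right)^{2}} = \frac{115089 - 479336}{- 50 \left(1 - 50\right) + \left(-92 - 2\right)^{2}} = - \frac{364247}{\left(-50\right) \left(-49\right) + \left(-94\right)^{2}} = - \frac{364247}{2450 + 8836} = - \frac{364247}{11286}$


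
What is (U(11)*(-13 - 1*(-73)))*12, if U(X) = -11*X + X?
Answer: -79200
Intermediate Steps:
U(X) = -10*X
(U(11)*(-13 - 1*(-73)))*12 = ((-10*11)*(-13 - 1*(-73)))*12 = -110*(-13 + 73)*12 = -110*60*12 = -6600*12 = -79200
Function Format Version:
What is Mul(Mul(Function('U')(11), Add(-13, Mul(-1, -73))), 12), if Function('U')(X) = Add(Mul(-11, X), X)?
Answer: -79200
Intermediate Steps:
Function('U')(X) = Mul(-10, X)
Mul(Mul(Function('U')(11), Add(-13, Mul(-1, -73))), 12) = Mul(Mul(Mul(-10, 11), Add(-13, Mul(-1, -73))), 12) = Mul(Mul(-110, Add(-13, 73)), 12) = Mul(Mul(-110, 60), 12) = Mul(-6600, 12) = -79200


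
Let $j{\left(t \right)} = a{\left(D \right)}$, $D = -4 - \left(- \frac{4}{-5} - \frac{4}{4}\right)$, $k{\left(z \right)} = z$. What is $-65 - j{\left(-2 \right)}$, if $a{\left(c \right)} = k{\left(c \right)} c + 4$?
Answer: $- \frac{2086}{25} \approx -83.44$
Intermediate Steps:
$D = - \frac{19}{5}$ ($D = -4 - \left(\left(-4\right) \left(- \frac{1}{5}\right) - 1\right) = -4 - \left(\frac{4}{5} - 1\right) = -4 - - \frac{1}{5} = -4 + \frac{1}{5} = - \frac{19}{5} \approx -3.8$)
$a{\left(c \right)} = 4 + c^{2}$ ($a{\left(c \right)} = c c + 4 = c^{2} + 4 = 4 + c^{2}$)
$j{\left(t \right)} = \frac{461}{25}$ ($j{\left(t \right)} = 4 + \left(- \frac{19}{5}\right)^{2} = 4 + \frac{361}{25} = \frac{461}{25}$)
$-65 - j{\left(-2 \right)} = -65 - \frac{461}{25} = - \frac{2086}{25}$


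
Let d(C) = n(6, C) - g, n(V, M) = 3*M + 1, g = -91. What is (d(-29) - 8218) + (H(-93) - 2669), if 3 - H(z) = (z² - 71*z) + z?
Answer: -26038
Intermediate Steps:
H(z) = 3 - z² + 70*z (H(z) = 3 - ((z² - 71*z) + z) = 3 - (z² - 70*z) = 3 + (-z² + 70*z) = 3 - z² + 70*z)
n(V, M) = 1 + 3*M
d(C) = 92 + 3*C (d(C) = (1 + 3*C) - 1*(-91) = (1 + 3*C) + 91 = 92 + 3*C)
(d(-29) - 8218) + (H(-93) - 2669) = ((92 + 3*(-29)) - 8218) + ((3 - 1*(-93)² + 70*(-93)) - 2669) = ((92 - 87) - 8218) + ((3 - 1*8649 - 6510) - 2669) = (5 - 8218) + ((3 - 8649 - 6510) - 2669) = -8213 + (-15156 - 2669) = -8213 - 17825 = -26038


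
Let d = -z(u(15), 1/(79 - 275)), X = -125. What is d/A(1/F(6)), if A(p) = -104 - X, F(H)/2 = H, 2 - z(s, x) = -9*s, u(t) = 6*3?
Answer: -164/21 ≈ -7.8095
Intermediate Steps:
u(t) = 18
z(s, x) = 2 + 9*s (z(s, x) = 2 - (-9)*s = 2 + 9*s)
F(H) = 2*H
A(p) = 21 (A(p) = -104 - 1*(-125) = -104 + 125 = 21)
d = -164 (d = -(2 + 9*18) = -(2 + 162) = -1*164 = -164)
d/A(1/F(6)) = -164/21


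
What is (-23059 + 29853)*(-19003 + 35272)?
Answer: 110531586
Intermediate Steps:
(-23059 + 29853)*(-19003 + 35272) = 6794*16269 = 110531586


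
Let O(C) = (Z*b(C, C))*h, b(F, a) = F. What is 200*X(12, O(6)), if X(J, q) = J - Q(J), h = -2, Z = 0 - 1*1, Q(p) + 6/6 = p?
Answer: 200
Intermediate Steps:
Q(p) = -1 + p
Z = -1 (Z = 0 - 1 = -1)
O(C) = 2*C (O(C) = -C*(-2) = 2*C)
X(J, q) = 1 (X(J, q) = J - (-1 + J) = J + (1 - J) = 1)
200*X(12, O(6)) = 200*1 = 200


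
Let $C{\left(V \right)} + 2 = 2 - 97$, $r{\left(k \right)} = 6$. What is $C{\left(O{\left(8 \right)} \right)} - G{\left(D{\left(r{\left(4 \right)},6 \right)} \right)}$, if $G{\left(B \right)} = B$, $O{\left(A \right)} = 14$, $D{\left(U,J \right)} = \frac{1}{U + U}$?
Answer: $- \frac{1165}{12} \approx -97.083$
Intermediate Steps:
$D{\left(U,J \right)} = \frac{1}{2 U}$
$C{\left(V \right)} = -97$ ($C{\left(V \right)} = -2 + \left(2 - 97\right) = -2 - 95 = -97$)
$C{\left(O{\left(8 \right)} \right)} - G{\left(D{\left(r{\left(4 \right)},6 \right)} \right)} = -97 - \frac{1}{2 \cdot 6} = -97 - \frac{1}{2} \cdot \frac{1}{6} = -97 - \frac{1}{12} = - \frac{1165}{12}$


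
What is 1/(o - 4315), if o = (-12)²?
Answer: -1/4171 ≈ -0.00023975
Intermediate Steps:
o = 144
1/(o - 4315) = 1/(144 - 4315) = 1/(-4171) = -1/4171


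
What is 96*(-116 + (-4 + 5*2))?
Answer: -10560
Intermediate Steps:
96*(-116 + (-4 + 5*2)) = 96*(-116 + (-4 + 10)) = 96*(-116 + 6) = 96*(-110) = -10560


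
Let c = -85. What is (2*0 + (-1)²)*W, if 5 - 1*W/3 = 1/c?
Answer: 1278/85 ≈ 15.035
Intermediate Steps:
W = 1278/85 (W = 15 - 3/(-85) = 15 - 3*(-1/85) = 15 + 3/85 = 1278/85 ≈ 15.035)
(2*0 + (-1)²)*W = (2*0 + (-1)²)*(1278/85) = (0 + 1)*(1278/85) = 1*(1278/85) = 1278/85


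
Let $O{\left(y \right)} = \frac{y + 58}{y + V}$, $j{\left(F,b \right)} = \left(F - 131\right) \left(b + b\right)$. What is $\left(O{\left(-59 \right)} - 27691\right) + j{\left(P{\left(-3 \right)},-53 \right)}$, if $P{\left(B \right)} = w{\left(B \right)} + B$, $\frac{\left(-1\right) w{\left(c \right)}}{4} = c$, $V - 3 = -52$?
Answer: $- \frac{1593971}{108} \approx -14759.0$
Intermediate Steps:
$V = -49$ ($V = 3 - 52 = -49$)
$w{\left(c \right)} = - 4 c$
$P{\left(B \right)} = - 3 B$ ($P{\left(B \right)} = - 4 B + B = - 3 B$)
$j{\left(F,b \right)} = 2 b \left(-131 + F\right)$ ($j{\left(F,b \right)} = \left(-131 + F\right) 2 b = 2 b \left(-131 + F\right)$)
$O{\left(y \right)} = \frac{58 + y}{-49 + y}$ ($O{\left(y \right)} = \frac{y + 58}{y - 49} = \frac{58 + y}{-49 + y}$)
$\left(O{\left(-59 \right)} - 27691\right) + j{\left(P{\left(-3 \right)},-53 \right)} = \left(\frac{58 - 59}{-49 - 59} - 27691\right) + 2 \left(-53\right) \left(-131 - -9\right) = \left(\frac{1}{-108} \left(-1\right) - 27691\right) + 2 \left(-53\right) \left(-131 + 9\right) = \left(\left(- \frac{1}{108}\right) \left(-1\right) - 27691\right) + 2 \left(-53\right) \left(-122\right) = \left(\frac{1}{108} - 27691\right) + 12932 = - \frac{2990627}{108} + 12932 = - \frac{1593971}{108}$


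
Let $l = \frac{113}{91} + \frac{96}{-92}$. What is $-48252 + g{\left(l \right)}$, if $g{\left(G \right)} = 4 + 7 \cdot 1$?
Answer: $-48241$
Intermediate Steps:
$l = \frac{415}{2093}$ ($l = 113 \cdot \frac{1}{91} + 96 \left(- \frac{1}{92}\right) = \frac{113}{91} - \frac{24}{23} = \frac{415}{2093} \approx 0.19828$)
$g{\left(G \right)} = 11$ ($g{\left(G \right)} = 4 + 7 = 11$)
$-48252 + g{\left(l \right)} = -48252 + 11 = -48241$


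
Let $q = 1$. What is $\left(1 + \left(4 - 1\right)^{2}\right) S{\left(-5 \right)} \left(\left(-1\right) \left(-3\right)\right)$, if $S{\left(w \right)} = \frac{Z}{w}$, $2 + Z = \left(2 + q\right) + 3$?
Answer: $-24$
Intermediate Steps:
$Z = 4$ ($Z = -2 + \left(\left(2 + 1\right) + 3\right) = -2 + \left(3 + 3\right) = -2 + 6 = 4$)
$S{\left(w \right)} = \frac{4}{w}$
$\left(1 + \left(4 - 1\right)^{2}\right) S{\left(-5 \right)} \left(\left(-1\right) \left(-3\right)\right) = \left(1 + \left(4 - 1\right)^{2}\right) \frac{4}{-5} \left(\left(-1\right) \left(-3\right)\right) = \left(1 + 3^{2}\right) 4 \left(- \frac{1}{5}\right) 3 = \left(1 + 9\right) \left(- \frac{4}{5}\right) 3 = 10 \left(- \frac{4}{5}\right) 3 = \left(-8\right) 3 = -24$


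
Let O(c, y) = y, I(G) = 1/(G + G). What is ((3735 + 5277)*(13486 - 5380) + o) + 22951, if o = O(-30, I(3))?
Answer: 438445339/6 ≈ 7.3074e+7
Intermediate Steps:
I(G) = 1/(2*G)
o = 1/6 (o = (1/2)/3 = (1/2)*(1/3) = 1/6 ≈ 0.16667)
((3735 + 5277)*(13486 - 5380) + o) + 22951 = ((3735 + 5277)*(13486 - 5380) + 1/6) + 22951 = (9012*8106 + 1/6) + 22951 = (73051272 + 1/6) + 22951 = 438307633/6 + 22951 = 438445339/6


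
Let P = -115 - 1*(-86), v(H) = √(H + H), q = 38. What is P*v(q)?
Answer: -58*√19 ≈ -252.82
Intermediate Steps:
v(H) = √2*√H (v(H) = √(2*H) = √2*√H)
P = -29 (P = -115 + 86 = -29)
P*v(q) = -29*√2*√38 = -58*√19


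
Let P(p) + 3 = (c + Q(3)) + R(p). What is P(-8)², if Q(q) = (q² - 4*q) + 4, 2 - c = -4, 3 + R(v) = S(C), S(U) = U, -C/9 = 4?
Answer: 1225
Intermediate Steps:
C = -36 (C = -9*4 = -36)
R(v) = -39 (R(v) = -3 - 36 = -39)
c = 6 (c = 2 - 1*(-4) = 2 + 4 = 6)
Q(q) = 4 + q² - 4*q
P(p) = -35 (P(p) = -3 + ((6 + (4 + 3² - 4*3)) - 39) = -3 + ((6 + (4 + 9 - 12)) - 39) = -3 + ((6 + 1) - 39) = -3 + (7 - 39) = -3 - 32 = -35)
P(-8)² = (-35)² = 1225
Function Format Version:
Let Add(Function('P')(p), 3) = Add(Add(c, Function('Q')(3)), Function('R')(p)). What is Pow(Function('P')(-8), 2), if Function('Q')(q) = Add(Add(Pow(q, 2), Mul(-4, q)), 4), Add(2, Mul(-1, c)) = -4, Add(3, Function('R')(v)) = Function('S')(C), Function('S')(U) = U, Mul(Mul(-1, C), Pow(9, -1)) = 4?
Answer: 1225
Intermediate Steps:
C = -36 (C = Mul(-9, 4) = -36)
Function('R')(v) = -39 (Function('R')(v) = Add(-3, -36) = -39)
c = 6 (c = Add(2, Mul(-1, -4)) = Add(2, 4) = 6)
Function('Q')(q) = Add(4, Pow(q, 2), Mul(-4, q))
Function('P')(p) = -35 (Function('P')(p) = Add(-3, Add(Add(6, Add(4, Pow(3, 2), Mul(-4, 3))), -39)) = Add(-3, Add(Add(6, Add(4, 9, -12)), -39)) = Add(-3, Add(Add(6, 1), -39)) = Add(-3, Add(7, -39)) = Add(-3, -32) = -35)
Pow(Function('P')(-8), 2) = Pow(-35, 2) = 1225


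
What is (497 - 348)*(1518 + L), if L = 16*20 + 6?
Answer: 274756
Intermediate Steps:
L = 326 (L = 320 + 6 = 326)
(497 - 348)*(1518 + L) = (497 - 348)*(1518 + 326) = 149*1844 = 274756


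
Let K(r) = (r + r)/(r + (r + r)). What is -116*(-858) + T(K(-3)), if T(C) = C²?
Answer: 895756/9 ≈ 99529.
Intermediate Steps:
K(r) = ⅔ (K(r) = (2*r)/(r + 2*r) = (2*r)/((3*r)) = (2*r)*(1/(3*r)) = ⅔)
-116*(-858) + T(K(-3)) = -116*(-858) + (⅔)² = 99528 + 4/9 = 895756/9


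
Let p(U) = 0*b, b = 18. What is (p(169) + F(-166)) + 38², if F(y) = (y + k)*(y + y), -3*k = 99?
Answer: 67512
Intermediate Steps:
p(U) = 0 (p(U) = 0*18 = 0)
k = -33 (k = -⅓*99 = -33)
F(y) = 2*y*(-33 + y) (F(y) = (y - 33)*(y + y) = (-33 + y)*(2*y) = 2*y*(-33 + y))
(p(169) + F(-166)) + 38² = (0 + 2*(-166)*(-33 - 166)) + 38² = (0 + 2*(-166)*(-199)) + 1444 = (0 + 66068) + 1444 = 66068 + 1444 = 67512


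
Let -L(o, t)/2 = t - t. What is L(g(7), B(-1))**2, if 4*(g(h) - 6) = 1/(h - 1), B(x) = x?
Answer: 0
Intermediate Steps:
g(h) = 6 + 1/(4*(-1 + h)) (g(h) = 6 + 1/(4*(h - 1)) = 6 + 1/(4*(-1 + h)))
L(o, t) = 0 (L(o, t) = -2*(t - t) = -2*0 = 0)
L(g(7), B(-1))**2 = 0**2 = 0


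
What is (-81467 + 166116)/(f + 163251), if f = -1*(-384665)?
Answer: 84649/547916 ≈ 0.15449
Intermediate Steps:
f = 384665
(-81467 + 166116)/(f + 163251) = (-81467 + 166116)/(384665 + 163251) = 84649/547916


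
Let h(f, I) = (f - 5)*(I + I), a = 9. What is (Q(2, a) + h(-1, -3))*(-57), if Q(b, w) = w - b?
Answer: -2451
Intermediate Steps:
h(f, I) = 2*I*(-5 + f) (h(f, I) = (-5 + f)*(2*I) = 2*I*(-5 + f))
(Q(2, a) + h(-1, -3))*(-57) = ((9 - 1*2) + 2*(-3)*(-5 - 1))*(-57) = ((9 - 2) + 2*(-3)*(-6))*(-57) = (7 + 36)*(-57) = 43*(-57) = -2451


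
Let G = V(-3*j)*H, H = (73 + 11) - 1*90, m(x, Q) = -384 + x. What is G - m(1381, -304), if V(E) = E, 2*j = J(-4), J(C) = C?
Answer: -1033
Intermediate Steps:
j = -2 (j = (½)*(-4) = -2)
H = -6 (H = 84 - 90 = -6)
G = -36 (G = -3*(-2)*(-6) = 6*(-6) = -36)
G - m(1381, -304) = -36 - (-384 + 1381) = -36 - 1*997 = -36 - 997 = -1033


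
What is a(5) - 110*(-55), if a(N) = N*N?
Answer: 6075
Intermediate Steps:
a(N) = N²
a(5) - 110*(-55) = 5² - 110*(-55) = 25 + 6050 = 6075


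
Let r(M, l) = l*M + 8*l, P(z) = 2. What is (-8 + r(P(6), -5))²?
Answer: 3364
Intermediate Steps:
r(M, l) = 8*l + M*l (r(M, l) = M*l + 8*l = 8*l + M*l)
(-8 + r(P(6), -5))² = (-8 - 5*(8 + 2))² = (-8 - 5*10)² = (-8 - 50)² = (-58)² = 3364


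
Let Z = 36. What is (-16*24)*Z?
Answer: -13824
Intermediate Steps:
(-16*24)*Z = -16*24*36 = -384*36 = -13824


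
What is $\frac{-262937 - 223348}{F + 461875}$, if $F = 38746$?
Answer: $- \frac{486285}{500621} \approx -0.97136$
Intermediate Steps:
$\frac{-262937 - 223348}{F + 461875} = \frac{-262937 - 223348}{38746 + 461875} = - \frac{486285}{500621}$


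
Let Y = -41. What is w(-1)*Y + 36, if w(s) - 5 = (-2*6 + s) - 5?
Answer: 569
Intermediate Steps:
w(s) = -12 + s (w(s) = 5 + ((-2*6 + s) - 5) = 5 + ((-12 + s) - 5) = 5 + (-17 + s) = -12 + s)
w(-1)*Y + 36 = (-12 - 1)*(-41) + 36 = -13*(-41) + 36 = 533 + 36 = 569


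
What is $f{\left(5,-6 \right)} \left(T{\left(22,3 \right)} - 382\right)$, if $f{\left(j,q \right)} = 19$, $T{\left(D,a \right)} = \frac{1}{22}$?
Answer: $- \frac{159657}{22} \approx -7257.1$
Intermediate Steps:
$T{\left(D,a \right)} = \frac{1}{22}$
$f{\left(5,-6 \right)} \left(T{\left(22,3 \right)} - 382\right) = 19 \left(\frac{1}{22} - 382\right) = 19 \left(- \frac{8403}{22}\right) = - \frac{159657}{22}$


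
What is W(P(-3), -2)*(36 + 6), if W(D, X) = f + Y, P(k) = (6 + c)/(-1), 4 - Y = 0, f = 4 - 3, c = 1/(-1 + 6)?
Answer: 210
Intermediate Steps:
c = ⅕ (c = 1/5 = ⅕ ≈ 0.20000)
f = 1
Y = 4 (Y = 4 - 1*0 = 4 + 0 = 4)
P(k) = -31/5 (P(k) = (6 + ⅕)/(-1) = (31/5)*(-1) = -31/5)
W(D, X) = 5 (W(D, X) = 1 + 4 = 5)
W(P(-3), -2)*(36 + 6) = 5*(36 + 6) = 5*42 = 210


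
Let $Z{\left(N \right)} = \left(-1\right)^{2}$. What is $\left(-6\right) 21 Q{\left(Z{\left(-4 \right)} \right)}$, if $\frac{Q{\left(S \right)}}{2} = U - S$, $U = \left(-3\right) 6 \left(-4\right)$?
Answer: $-17892$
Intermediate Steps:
$U = 72$ ($U = \left(-18\right) \left(-4\right) = 72$)
$Z{\left(N \right)} = 1$
$Q{\left(S \right)} = 144 - 2 S$ ($Q{\left(S \right)} = 2 \left(72 - S\right) = 144 - 2 S$)
$\left(-6\right) 21 Q{\left(Z{\left(-4 \right)} \right)} = \left(-6\right) 21 \left(144 - 2\right) = - 126 \left(144 - 2\right) = \left(-126\right) 142 = -17892$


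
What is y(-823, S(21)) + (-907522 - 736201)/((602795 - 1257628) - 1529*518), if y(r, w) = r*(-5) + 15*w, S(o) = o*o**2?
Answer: 206945314373/1446855 ≈ 1.4303e+5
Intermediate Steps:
S(o) = o**3
y(r, w) = -5*r + 15*w
y(-823, S(21)) + (-907522 - 736201)/((602795 - 1257628) - 1529*518) = (-5*(-823) + 15*21**3) + (-907522 - 736201)/((602795 - 1257628) - 1529*518) = (4115 + 15*9261) - 1643723/(-654833 - 792022) = (4115 + 138915) - 1643723/(-1446855) = 143030 - 1643723*(-1/1446855) = 143030 + 1643723/1446855 = 206945314373/1446855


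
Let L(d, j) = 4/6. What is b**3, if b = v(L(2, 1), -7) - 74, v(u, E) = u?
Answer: -10648000/27 ≈ -3.9437e+5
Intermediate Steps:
L(d, j) = 2/3 (L(d, j) = 4*(1/6) = 2/3)
b = -220/3 (b = 2/3 - 74 = -220/3 ≈ -73.333)
b**3 = (-220/3)**3 = -10648000/27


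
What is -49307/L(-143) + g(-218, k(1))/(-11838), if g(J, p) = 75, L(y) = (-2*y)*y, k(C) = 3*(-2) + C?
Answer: 48385743/40345877 ≈ 1.1993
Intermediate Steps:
k(C) = -6 + C
L(y) = -2*y**2
-49307/L(-143) + g(-218, k(1))/(-11838) = -49307/((-2*(-143)**2)) + 75/(-11838) = -49307/((-2*20449)) + 75*(-1/11838) = -49307/(-40898) - 25/3946 = -49307*(-1/40898) - 25/3946 = 49307/40898 - 25/3946 = 48385743/40345877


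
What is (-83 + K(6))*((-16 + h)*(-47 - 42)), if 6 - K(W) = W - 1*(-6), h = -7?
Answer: -182183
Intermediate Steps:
K(W) = -W (K(W) = 6 - (W - 1*(-6)) = 6 - (W + 6) = 6 - (6 + W) = 6 + (-6 - W) = -W)
(-83 + K(6))*((-16 + h)*(-47 - 42)) = (-83 - 1*6)*((-16 - 7)*(-47 - 42)) = (-83 - 6)*(-23*(-89)) = -89*2047 = -182183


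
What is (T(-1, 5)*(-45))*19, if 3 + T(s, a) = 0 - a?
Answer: 6840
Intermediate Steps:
T(s, a) = -3 - a (T(s, a) = -3 + (0 - a) = -3 - a)
(T(-1, 5)*(-45))*19 = ((-3 - 1*5)*(-45))*19 = ((-3 - 5)*(-45))*19 = -8*(-45)*19 = 360*19 = 6840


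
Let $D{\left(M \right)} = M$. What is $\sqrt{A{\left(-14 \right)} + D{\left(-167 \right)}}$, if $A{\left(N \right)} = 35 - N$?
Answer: $i \sqrt{118} \approx 10.863 i$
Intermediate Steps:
$\sqrt{A{\left(-14 \right)} + D{\left(-167 \right)}} = \sqrt{\left(35 - -14\right) - 167} = \sqrt{\left(35 + 14\right) - 167} = \sqrt{49 - 167} = \sqrt{-118} = i \sqrt{118}$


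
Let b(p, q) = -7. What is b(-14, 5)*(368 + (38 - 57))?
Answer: -2443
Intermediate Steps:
b(-14, 5)*(368 + (38 - 57)) = -7*(368 + (38 - 57)) = -7*(368 - 19) = -7*349 = -2443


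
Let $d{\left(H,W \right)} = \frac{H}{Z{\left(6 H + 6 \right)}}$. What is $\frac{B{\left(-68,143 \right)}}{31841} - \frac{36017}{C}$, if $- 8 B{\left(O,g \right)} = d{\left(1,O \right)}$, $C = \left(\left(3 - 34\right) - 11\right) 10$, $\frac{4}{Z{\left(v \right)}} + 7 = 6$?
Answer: $\frac{9174538481}{106985760} \approx 85.755$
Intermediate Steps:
$Z{\left(v \right)} = -4$ ($Z{\left(v \right)} = \frac{4}{-7 + 6} = \frac{4}{-1} = 4 \left(-1\right) = -4$)
$C = -420$ ($C = \left(\left(3 - 34\right) - 11\right) 10 = \left(-31 - 11\right) 10 = \left(-42\right) 10 = -420$)
$d{\left(H,W \right)} = - \frac{H}{4}$ ($d{\left(H,W \right)} = \frac{H}{-4} = H \left(- \frac{1}{4}\right) = - \frac{H}{4}$)
$B{\left(O,g \right)} = \frac{1}{32}$ ($B{\left(O,g \right)} = - \frac{\left(- \frac{1}{4}\right) 1}{8} = \left(- \frac{1}{8}\right) \left(- \frac{1}{4}\right) = \frac{1}{32}$)
$\frac{B{\left(-68,143 \right)}}{31841} - \frac{36017}{C} = \frac{1}{32 \cdot 31841} - \frac{36017}{-420} = \frac{1}{32} \cdot \frac{1}{31841} - - \frac{36017}{420} = \frac{1}{1018912} + \frac{36017}{420} = \frac{9174538481}{106985760}$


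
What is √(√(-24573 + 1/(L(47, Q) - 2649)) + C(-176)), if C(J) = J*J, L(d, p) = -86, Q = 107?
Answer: √(231707449600 + 5470*I*√45952892915)/2735 ≈ 176.0 + 0.44533*I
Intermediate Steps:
C(J) = J²
√(√(-24573 + 1/(L(47, Q) - 2649)) + C(-176)) = √(√(-24573 + 1/(-86 - 2649)) + (-176)²) = √(√(-24573 + 1/(-2735)) + 30976) = √(√(-24573 - 1/2735) + 30976) = √(√(-67207156/2735) + 30976) = √(2*I*√45952892915/2735 + 30976) = √(30976 + 2*I*√45952892915/2735)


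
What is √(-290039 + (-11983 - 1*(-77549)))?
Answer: I*√224473 ≈ 473.79*I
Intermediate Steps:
√(-290039 + (-11983 - 1*(-77549))) = √(-290039 + (-11983 + 77549)) = √(-290039 + 65566) = √(-224473) = I*√224473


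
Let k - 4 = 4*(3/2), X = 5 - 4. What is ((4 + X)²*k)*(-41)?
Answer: -10250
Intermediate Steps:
X = 1
k = 10 (k = 4 + 4*(3/2) = 4 + 6 = 10)
((4 + X)²*k)*(-41) = ((4 + 1)²*10)*(-41) = (5²*10)*(-41) = (25*10)*(-41) = 250*(-41) = -10250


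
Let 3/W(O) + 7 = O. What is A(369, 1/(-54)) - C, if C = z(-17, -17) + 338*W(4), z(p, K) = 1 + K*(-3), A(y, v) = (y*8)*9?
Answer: 26854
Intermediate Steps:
A(y, v) = 72*y (A(y, v) = (8*y)*9 = 72*y)
z(p, K) = 1 - 3*K
W(O) = 3/(-7 + O)
C = -286 (C = (1 - 3*(-17)) + 338*(3/(-7 + 4)) = (1 + 51) + 338*(3/(-3)) = 52 + 338*(3*(-⅓)) = 52 + 338*(-1) = 52 - 338 = -286)
A(369, 1/(-54)) - C = 72*369 - 1*(-286) = 26568 + 286 = 26854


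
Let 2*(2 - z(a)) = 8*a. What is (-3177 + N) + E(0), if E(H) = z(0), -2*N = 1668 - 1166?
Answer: -3426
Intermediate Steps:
N = -251 (N = -(1668 - 1166)/2 = -½*502 = -251)
z(a) = 2 - 4*a
E(H) = 2 (E(H) = 2 - 4*0 = 2 + 0 = 2)
(-3177 + N) + E(0) = (-3177 - 251) + 2 = -3428 + 2 = -3426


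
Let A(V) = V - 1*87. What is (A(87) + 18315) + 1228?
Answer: 19543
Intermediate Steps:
A(V) = -87 + V (A(V) = V - 87 = -87 + V)
(A(87) + 18315) + 1228 = ((-87 + 87) + 18315) + 1228 = (0 + 18315) + 1228 = 18315 + 1228 = 19543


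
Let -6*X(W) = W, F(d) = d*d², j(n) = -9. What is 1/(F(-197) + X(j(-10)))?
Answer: -2/15290743 ≈ -1.3080e-7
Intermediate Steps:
F(d) = d³
X(W) = -W/6
1/(F(-197) + X(j(-10))) = 1/((-197)³ - ⅙*(-9)) = 1/(-7645373 + 3/2) = 1/(-15290743/2) = -2/15290743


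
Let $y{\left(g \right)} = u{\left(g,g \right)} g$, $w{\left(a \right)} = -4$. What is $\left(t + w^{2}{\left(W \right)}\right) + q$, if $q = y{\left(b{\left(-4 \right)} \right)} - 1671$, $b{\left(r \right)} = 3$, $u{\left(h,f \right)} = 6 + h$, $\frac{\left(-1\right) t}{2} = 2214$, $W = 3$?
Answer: $-6056$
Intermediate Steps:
$t = -4428$ ($t = \left(-2\right) 2214 = -4428$)
$y{\left(g \right)} = g \left(6 + g\right)$ ($y{\left(g \right)} = \left(6 + g\right) g = g \left(6 + g\right)$)
$q = -1644$ ($q = 3 \left(6 + 3\right) - 1671 = 3 \cdot 9 - 1671 = 27 - 1671 = -1644$)
$\left(t + w^{2}{\left(W \right)}\right) + q = \left(-4428 + \left(-4\right)^{2}\right) - 1644 = \left(-4428 + 16\right) - 1644 = -4412 - 1644 = -6056$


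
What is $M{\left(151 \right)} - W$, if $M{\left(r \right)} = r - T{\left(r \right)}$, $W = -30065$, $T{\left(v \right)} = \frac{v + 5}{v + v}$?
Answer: $\frac{4562538}{151} \approx 30215.0$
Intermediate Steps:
$T{\left(v \right)} = \frac{5 + v}{2 v}$
$M{\left(r \right)} = r - \frac{5 + r}{2 r}$
$M{\left(151 \right)} - W = \left(- \frac{1}{2} + 151 - \frac{5}{2 \cdot 151}\right) - -30065 = \left(- \frac{1}{2} + 151 - \frac{5}{302}\right) + 30065 = \frac{22723}{151} + 30065 = \frac{4562538}{151}$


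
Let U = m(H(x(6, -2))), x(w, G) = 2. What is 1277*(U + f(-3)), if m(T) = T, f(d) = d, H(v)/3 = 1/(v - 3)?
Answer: -7662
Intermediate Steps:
H(v) = 3/(-3 + v) (H(v) = 3/(v - 3) = 3/(-3 + v))
U = -3 (U = 3/(-3 + 2) = 3/(-1) = 3*(-1) = -3)
1277*(U + f(-3)) = 1277*(-3 - 3) = 1277*(-6) = -7662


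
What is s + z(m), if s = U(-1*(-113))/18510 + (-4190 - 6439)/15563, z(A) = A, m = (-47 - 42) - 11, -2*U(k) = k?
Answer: -58009470199/576142260 ≈ -100.69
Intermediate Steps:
U(k) = -k/2
m = -100 (m = -89 - 11 = -100)
s = -395244199/576142260 (s = -(-1)*(-113)/2/18510 + (-4190 - 6439)/15563 = -½*113*(1/18510) - 10629*1/15563 = -113/2*1/18510 - 10629/15563 = -113/37020 - 10629/15563 = -395244199/576142260 ≈ -0.68602)
s + z(m) = -395244199/576142260 - 100 = -58009470199/576142260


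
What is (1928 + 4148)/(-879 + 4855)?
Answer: 217/142 ≈ 1.5282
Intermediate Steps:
(1928 + 4148)/(-879 + 4855) = 6076/3976 = 6076*(1/3976) = 217/142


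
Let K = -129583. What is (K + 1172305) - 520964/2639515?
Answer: 2752279838866/2639515 ≈ 1.0427e+6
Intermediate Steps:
(K + 1172305) - 520964/2639515 = (-129583 + 1172305) - 520964/2639515 = 1042722 - 520964*1/2639515 = 1042722 - 520964/2639515 = 2752279838866/2639515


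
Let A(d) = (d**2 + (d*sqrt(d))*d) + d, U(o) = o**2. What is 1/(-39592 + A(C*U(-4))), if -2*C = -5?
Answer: -593/20905536 - 25*sqrt(10)/10452768 ≈ -3.5929e-5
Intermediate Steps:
C = 5/2 (C = -1/2*(-5) = 5/2 ≈ 2.5000)
A(d) = d + d**2 + d**(5/2) (A(d) = (d**2 + d**(3/2)*d) + d = (d**2 + d**(5/2)) + d = d + d**2 + d**(5/2))
1/(-39592 + A(C*U(-4))) = 1/(-39592 + ((5/2)*(-4)**2 + ((5/2)*(-4)**2)**2 + ((5/2)*(-4)**2)**(5/2))) = 1/(-39592 + ((5/2)*16 + ((5/2)*16)**2 + ((5/2)*16)**(5/2))) = 1/(-39592 + (40 + 40**2 + 40**(5/2))) = 1/(-39592 + (40 + 1600 + 3200*sqrt(10))) = 1/(-39592 + (1640 + 3200*sqrt(10))) = 1/(-37952 + 3200*sqrt(10))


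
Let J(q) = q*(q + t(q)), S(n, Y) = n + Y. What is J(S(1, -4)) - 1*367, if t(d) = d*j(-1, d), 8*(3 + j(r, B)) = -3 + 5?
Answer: -1531/4 ≈ -382.75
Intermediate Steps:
S(n, Y) = Y + n
j(r, B) = -11/4 (j(r, B) = -3 + (-3 + 5)/8 = -3 + (⅛)*2 = -3 + ¼ = -11/4)
t(d) = -11*d/4 (t(d) = d*(-11/4) = -11*d/4)
J(q) = -7*q²/4 (J(q) = q*(q - 11*q/4) = q*(-7*q/4) = -7*q²/4)
J(S(1, -4)) - 1*367 = -7*(-4 + 1)²/4 - 1*367 = -7/4*(-3)² - 367 = -7/4*9 - 367 = -63/4 - 367 = -1531/4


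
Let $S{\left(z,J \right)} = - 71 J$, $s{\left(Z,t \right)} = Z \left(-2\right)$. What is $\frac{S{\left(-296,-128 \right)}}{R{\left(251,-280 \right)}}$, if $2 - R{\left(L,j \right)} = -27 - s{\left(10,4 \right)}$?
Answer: $\frac{9088}{9} \approx 1009.8$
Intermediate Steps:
$s{\left(Z,t \right)} = - 2 Z$
$R{\left(L,j \right)} = 9$ ($R{\left(L,j \right)} = 2 - \left(-27 - \left(-2\right) 10\right) = 2 - \left(-27 - -20\right) = 2 - \left(-27 + 20\right) = 2 - -7 = 2 + 7 = 9$)
$\frac{S{\left(-296,-128 \right)}}{R{\left(251,-280 \right)}} = \frac{\left(-71\right) \left(-128\right)}{9} = 9088 \cdot \frac{1}{9} = \frac{9088}{9}$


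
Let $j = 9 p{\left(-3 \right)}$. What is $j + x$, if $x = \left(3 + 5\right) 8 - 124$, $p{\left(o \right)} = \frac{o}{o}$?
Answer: $-51$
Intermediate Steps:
$p{\left(o \right)} = 1$
$j = 9$ ($j = 9 \cdot 1 = 9$)
$x = -60$ ($x = 8 \cdot 8 - 124 = 64 - 124 = -60$)
$j + x = 9 - 60 = -51$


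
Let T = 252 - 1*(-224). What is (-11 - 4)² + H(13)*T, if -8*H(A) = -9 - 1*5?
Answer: 1058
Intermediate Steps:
H(A) = 7/4 (H(A) = -(-9 - 1*5)/8 = -(-9 - 5)/8 = -⅛*(-14) = 7/4)
T = 476 (T = 252 + 224 = 476)
(-11 - 4)² + H(13)*T = (-11 - 4)² + (7/4)*476 = (-15)² + 833 = 225 + 833 = 1058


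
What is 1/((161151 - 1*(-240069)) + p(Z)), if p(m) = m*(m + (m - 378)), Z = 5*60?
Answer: 1/467820 ≈ 2.1376e-6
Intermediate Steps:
Z = 300
p(m) = m*(-378 + 2*m) (p(m) = m*(m + (-378 + m)) = m*(-378 + 2*m))
1/((161151 - 1*(-240069)) + p(Z)) = 1/((161151 - 1*(-240069)) + 2*300*(-189 + 300)) = 1/((161151 + 240069) + 2*300*111) = 1/(401220 + 66600) = 1/467820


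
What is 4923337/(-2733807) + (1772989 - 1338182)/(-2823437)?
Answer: -15089410269518/7718731834659 ≈ -1.9549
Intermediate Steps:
4923337/(-2733807) + (1772989 - 1338182)/(-2823437) = 4923337*(-1/2733807) + 434807*(-1/2823437) = -4923337/2733807 - 434807/2823437 = -15089410269518/7718731834659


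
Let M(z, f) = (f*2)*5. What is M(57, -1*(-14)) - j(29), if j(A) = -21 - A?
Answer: 190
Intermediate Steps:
M(z, f) = 10*f (M(z, f) = (2*f)*5 = 10*f)
M(57, -1*(-14)) - j(29) = 10*(-1*(-14)) - (-21 - 1*29) = 10*14 - (-21 - 29) = 140 - 1*(-50) = 140 + 50 = 190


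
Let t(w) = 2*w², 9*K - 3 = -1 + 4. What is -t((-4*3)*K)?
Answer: -128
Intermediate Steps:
K = ⅔ (K = ⅓ + (-1 + 4)/9 = ⅓ + (⅑)*3 = ⅓ + ⅓ = ⅔ ≈ 0.66667)
-t((-4*3)*K) = -2*(-4*3*(⅔))² = -2*(-12*⅔)² = -2*(-8)² = -2*64 = -1*128 = -128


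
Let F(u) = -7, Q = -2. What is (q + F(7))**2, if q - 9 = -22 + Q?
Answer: 484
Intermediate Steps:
q = -15 (q = 9 + (-22 - 2) = 9 - 24 = -15)
(q + F(7))**2 = (-15 - 7)**2 = (-22)**2 = 484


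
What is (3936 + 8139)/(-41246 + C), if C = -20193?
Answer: -1725/8777 ≈ -0.19654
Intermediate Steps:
(3936 + 8139)/(-41246 + C) = (3936 + 8139)/(-41246 - 20193) = 12075/(-61439) = 12075*(-1/61439) = -1725/8777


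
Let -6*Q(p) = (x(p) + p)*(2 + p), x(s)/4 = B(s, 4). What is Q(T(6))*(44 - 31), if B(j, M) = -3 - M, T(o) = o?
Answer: 1144/3 ≈ 381.33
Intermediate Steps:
x(s) = -28 (x(s) = 4*(-3 - 1*4) = 4*(-3 - 4) = 4*(-7) = -28)
Q(p) = -(-28 + p)*(2 + p)/6
Q(T(6))*(44 - 31) = (28/3 - ⅙*6² + (13/3)*6)*(44 - 31) = (28/3 - ⅙*36 + 26)*13 = (28/3 - 6 + 26)*13 = (88/3)*13 = 1144/3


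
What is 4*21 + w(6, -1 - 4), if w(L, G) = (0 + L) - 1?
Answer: 89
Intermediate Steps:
w(L, G) = -1 + L (w(L, G) = L - 1 = -1 + L)
4*21 + w(6, -1 - 4) = 4*21 + (-1 + 6) = 84 + 5 = 89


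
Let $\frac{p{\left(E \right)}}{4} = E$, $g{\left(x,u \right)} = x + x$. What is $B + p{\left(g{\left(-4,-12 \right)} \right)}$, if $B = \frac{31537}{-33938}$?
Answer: $- \frac{1117553}{33938} \approx -32.929$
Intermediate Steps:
$g{\left(x,u \right)} = 2 x$
$p{\left(E \right)} = 4 E$
$B = - \frac{31537}{33938}$ ($B = 31537 \left(- \frac{1}{33938}\right) = - \frac{31537}{33938} \approx -0.92925$)
$B + p{\left(g{\left(-4,-12 \right)} \right)} = - \frac{31537}{33938} + 4 \cdot 2 \left(-4\right) = - \frac{31537}{33938} + 4 \left(-8\right) = - \frac{31537}{33938} - 32 = - \frac{1117553}{33938}$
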